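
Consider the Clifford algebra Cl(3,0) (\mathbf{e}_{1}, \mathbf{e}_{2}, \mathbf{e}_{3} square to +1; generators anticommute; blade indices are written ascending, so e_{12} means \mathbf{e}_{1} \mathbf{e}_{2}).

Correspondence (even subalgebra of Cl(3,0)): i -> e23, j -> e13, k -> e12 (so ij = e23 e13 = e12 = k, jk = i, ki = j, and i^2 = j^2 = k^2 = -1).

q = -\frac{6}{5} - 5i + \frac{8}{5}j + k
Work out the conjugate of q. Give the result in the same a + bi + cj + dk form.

In blades: q = -\frac{6}{5} + e_{12} + \frac{8}{5} e_{13} - 5 e_{23}.
Quaternion conjugation is reversion on the even subalgebra: the scalar is fixed and every grade-2 blade flips sign, giving -\frac{6}{5} - e_{12} - \frac{8}{5} e_{13} + 5 e_{23}; translating back:
Answer: -\frac{6}{5} + 5i - \frac{8}{5}j - k


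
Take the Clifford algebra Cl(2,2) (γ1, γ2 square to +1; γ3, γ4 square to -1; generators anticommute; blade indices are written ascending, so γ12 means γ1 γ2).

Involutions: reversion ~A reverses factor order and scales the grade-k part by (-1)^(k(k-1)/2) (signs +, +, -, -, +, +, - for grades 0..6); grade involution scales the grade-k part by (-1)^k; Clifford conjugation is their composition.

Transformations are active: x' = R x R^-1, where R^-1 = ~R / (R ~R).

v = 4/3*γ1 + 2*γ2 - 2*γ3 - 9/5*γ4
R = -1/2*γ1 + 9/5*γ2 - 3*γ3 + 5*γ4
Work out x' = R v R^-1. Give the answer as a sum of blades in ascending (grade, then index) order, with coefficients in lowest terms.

~R = -1/2*γ1 + 9/5*γ2 - 3*γ3 + 5*γ4, and R ~R = -3051/100, so R^-1 = ~R / (-3051/100).
R v = 89/15 - 17/5*γ12 + 5*γ13 - 173/30*γ14 + 12/5*γ23 - 331/25*γ24 + 77/5*γ34
Answer: -10424/9153*γ1 - 2746/1017*γ2 + 9662/3051*γ3 - 6623/45765*γ4


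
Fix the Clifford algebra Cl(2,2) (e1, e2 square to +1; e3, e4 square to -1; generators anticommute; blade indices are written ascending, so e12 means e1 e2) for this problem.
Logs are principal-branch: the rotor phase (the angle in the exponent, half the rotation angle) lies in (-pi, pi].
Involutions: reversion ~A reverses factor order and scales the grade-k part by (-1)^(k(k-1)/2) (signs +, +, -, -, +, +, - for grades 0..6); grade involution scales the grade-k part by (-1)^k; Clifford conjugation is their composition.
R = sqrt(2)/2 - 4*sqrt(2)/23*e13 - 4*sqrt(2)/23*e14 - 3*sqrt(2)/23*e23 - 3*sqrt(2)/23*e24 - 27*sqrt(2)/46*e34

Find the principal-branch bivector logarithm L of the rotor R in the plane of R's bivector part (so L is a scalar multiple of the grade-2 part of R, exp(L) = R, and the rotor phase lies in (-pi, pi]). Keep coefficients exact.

The scalar part of R is sqrt(2)/2, and that scalar determines the rotor phase on the principal branch; recovering the unit plane as bivector-part over sine of the phase gives L = phase * plane.
Concretely: cos(phase) = sqrt(2)/2 gives phase = ±pi/4, and since phase/sin(phase) is even the sign is immaterial: L = (phase/sin(phase)) * <R>_2 = (sqrt(2)*pi/4) * <R>_2.
Answer: -2*pi/23*e13 - 2*pi/23*e14 - 3*pi/46*e23 - 3*pi/46*e24 - 27*pi/92*e34


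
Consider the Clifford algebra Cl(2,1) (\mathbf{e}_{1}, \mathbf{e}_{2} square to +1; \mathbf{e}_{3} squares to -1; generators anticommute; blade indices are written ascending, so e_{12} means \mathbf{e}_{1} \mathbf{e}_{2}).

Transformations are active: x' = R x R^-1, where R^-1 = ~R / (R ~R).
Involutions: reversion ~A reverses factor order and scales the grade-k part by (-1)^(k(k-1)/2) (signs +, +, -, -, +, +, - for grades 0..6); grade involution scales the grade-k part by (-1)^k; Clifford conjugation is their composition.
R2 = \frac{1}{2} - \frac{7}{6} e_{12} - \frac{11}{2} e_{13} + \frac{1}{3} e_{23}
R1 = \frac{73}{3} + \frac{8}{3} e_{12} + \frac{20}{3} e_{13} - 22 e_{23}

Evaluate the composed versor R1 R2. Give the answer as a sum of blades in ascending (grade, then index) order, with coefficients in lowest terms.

Distribute over the terms of R1 (each basis-blade product reordered to ascending indices, repeated generators contracted through their squares):
(\frac{73}{3}) R2 = \frac{73}{6} - \frac{511}{18} e_{12} - \frac{803}{6} e_{13} + \frac{73}{9} e_{23}
(\frac{8}{3} e_{12}) R2 = \frac{28}{9} + \frac{4}{3} e_{12} + \frac{8}{9} e_{13} + \frac{44}{3} e_{23}
(\frac{20}{3} e_{13}) R2 = -\frac{110}{3} + \frac{20}{9} e_{12} + \frac{10}{3} e_{13} - \frac{70}{9} e_{23}
(-22 e_{23}) R2 = -\frac{22}{3} - 121 e_{12} - \frac{77}{3} e_{13} - 11 e_{23}
Summing the partial products and collecting blades:
Answer: -\frac{517}{18} - \frac{875}{6} e_{12} - \frac{2795}{18} e_{13} + 4 e_{23}


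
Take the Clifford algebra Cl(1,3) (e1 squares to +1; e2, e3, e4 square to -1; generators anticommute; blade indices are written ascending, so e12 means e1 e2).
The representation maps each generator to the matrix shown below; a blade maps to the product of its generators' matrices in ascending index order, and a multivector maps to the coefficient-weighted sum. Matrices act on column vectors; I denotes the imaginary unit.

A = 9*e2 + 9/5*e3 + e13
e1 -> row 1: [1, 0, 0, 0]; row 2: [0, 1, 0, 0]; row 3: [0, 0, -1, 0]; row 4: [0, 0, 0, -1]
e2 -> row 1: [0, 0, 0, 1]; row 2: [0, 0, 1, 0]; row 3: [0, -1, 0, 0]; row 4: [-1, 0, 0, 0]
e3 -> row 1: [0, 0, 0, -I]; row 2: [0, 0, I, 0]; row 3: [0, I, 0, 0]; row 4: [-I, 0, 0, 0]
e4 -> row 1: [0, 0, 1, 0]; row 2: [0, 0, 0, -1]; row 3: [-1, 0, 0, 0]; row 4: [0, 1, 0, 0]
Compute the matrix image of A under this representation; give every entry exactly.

Bivector images (products of the table entries): rho(e13) = rho(e1)rho(e3) = row 1: [0, 0, 0, -I]; row 2: [0, 0, I, 0]; row 3: [0, -I, 0, 0]; row 4: [I, 0, 0, 0].
M = (9)*rho(e2) + (9/5)*rho(e3) + (1)*rho(e13), summed entrywise:
Answer: row 1: [0, 0, 0, 9 - 14*I/5]; row 2: [0, 0, 9 + 14*I/5, 0]; row 3: [0, -9 + 4*I/5, 0, 0]; row 4: [-9 - 4*I/5, 0, 0, 0]


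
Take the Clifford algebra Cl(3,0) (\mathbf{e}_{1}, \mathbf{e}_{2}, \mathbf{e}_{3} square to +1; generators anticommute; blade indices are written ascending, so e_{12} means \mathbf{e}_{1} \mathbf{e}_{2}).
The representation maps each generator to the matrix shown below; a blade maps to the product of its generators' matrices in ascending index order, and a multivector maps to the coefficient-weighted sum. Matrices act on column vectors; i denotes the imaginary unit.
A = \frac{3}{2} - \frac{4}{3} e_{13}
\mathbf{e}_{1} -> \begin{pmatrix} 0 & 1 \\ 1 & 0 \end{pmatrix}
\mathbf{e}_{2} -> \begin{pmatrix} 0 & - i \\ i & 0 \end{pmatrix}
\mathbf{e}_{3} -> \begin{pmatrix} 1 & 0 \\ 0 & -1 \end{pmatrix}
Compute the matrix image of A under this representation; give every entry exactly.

Bivector images (products of the table entries): rho(e_{13}) = rho(\mathbf{e}_{1})rho(\mathbf{e}_{3}) = \begin{pmatrix} 0 & -1 \\ 1 & 0 \end{pmatrix}.
M = (\frac{3}{2})*1 + (-\frac{4}{3})*rho(e_{13}), summed entrywise (1 is the identity matrix):
Answer: \begin{pmatrix} \frac{3}{2} & \frac{4}{3} \\ - \frac{4}{3} & \frac{3}{2} \end{pmatrix}


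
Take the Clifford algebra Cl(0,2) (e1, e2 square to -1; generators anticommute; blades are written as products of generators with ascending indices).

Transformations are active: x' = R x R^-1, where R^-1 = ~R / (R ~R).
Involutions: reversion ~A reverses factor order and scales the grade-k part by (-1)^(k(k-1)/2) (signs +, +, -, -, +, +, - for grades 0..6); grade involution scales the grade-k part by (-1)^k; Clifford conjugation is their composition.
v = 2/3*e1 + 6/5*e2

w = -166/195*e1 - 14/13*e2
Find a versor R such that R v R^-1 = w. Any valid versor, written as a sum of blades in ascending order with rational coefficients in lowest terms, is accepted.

Sketch: the shared square -424/225 makes R = v + w = -12/65*e1 + 8/65*e2 the natural versor; its sandwich fixes that direction, negates (v - w)/2, and sends v to w.
Answer: -12/65*e1 + 8/65*e2


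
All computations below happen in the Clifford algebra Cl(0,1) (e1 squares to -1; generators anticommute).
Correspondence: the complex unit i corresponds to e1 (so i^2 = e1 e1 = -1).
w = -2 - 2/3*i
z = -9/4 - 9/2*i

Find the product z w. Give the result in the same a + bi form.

In blades: z = -9/4 - 9/2*e1, w = -2 - 2/3*e1.
Distribute z over w term by term (generator squares from the signature, products reordered to ascending indices): (-9/4)*w = 9/2 + 3/2*e1; (-9/2*e1)*w = -3 + 9*e1.
Sum: 3/2 + 21/2*e1; translating back through the correspondence:
Answer: 3/2 + 21/2*i


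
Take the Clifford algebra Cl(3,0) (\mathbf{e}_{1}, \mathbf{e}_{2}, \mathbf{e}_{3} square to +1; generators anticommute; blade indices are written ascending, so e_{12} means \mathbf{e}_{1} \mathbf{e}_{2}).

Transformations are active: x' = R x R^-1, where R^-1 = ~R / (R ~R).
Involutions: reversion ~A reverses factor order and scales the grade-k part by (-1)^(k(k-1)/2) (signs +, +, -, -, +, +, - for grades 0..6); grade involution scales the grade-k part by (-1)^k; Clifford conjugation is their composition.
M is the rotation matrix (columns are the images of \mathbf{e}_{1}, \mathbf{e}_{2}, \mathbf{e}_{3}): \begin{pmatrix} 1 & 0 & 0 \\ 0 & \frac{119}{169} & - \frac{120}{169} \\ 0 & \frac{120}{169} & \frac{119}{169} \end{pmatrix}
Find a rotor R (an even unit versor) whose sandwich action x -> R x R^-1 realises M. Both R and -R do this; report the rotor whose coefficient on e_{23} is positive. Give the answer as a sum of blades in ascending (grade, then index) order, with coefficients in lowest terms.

Method: write R = a + b12*e_{12} + b13*e_{13} + b23*e_{23} with a^2 + b12^2 + b13^2 + b23^2 = 1 (so R^-1 = ~R). Expanding the columns R e_j ~R gives tr M = 4a^2 - 1 and, from the antisymmetric part, M21 - M12 = -4a*b12, M13 - M31 = 4a*b13, M32 - M23 = -4a*b23.
Here tr M = \frac{407}{169}, so a^2 = (1 + tr M)/4 = \frac{144}{169} and a = ±\frac{12}{13}. Taking a = \frac{12}{13}: M21 - M12 = 0, M13 - M31 = 0, M32 - M23 = \frac{240}{169}, giving b12 = 0, b13 = 0, b23 = -\frac{5}{13}, i.e. R = \frac{12}{13} - \frac{5}{13} e_{23}.
Its e_{23} coefficient is negative, so report the other preimage -R.
Answer: -\frac{12}{13} + \frac{5}{13} e_{23}. Sheet selection: the two-to-one cover makes ±R indistinguishable at the matrix level (trace \frac{407}{169}), so uniqueness comes from the required sign on e_{23}.


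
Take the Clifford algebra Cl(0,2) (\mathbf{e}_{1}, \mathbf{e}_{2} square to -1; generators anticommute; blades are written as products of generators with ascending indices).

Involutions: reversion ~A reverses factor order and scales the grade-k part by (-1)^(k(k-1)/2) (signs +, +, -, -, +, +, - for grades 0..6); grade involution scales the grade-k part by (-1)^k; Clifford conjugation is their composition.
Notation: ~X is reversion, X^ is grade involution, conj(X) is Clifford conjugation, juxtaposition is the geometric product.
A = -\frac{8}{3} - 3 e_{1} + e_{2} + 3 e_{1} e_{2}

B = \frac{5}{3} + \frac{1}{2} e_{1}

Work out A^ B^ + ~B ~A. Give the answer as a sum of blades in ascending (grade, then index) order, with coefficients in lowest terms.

first term: -\frac{53}{18} + \frac{19}{3} e_{1} - \frac{19}{6} e_{2} + \frac{9}{2} e_{1} e_{2}
second term: -\frac{53}{18} - \frac{19}{3} e_{1} + \frac{19}{6} e_{2} - \frac{9}{2} e_{1} e_{2}
Answer: -\frac{53}{9}


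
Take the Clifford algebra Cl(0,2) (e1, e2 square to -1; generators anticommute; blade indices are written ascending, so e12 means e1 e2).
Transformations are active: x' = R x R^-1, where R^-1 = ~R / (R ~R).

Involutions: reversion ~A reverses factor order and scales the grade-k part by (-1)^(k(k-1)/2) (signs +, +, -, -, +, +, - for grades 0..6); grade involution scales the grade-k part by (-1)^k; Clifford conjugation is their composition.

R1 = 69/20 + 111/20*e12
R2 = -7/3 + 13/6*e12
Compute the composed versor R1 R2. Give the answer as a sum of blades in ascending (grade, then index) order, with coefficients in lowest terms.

Distribute over the terms of R1 (each basis-blade product reordered to ascending indices, repeated generators contracted through their squares):
(69/20) R2 = -161/20 + 299/40*e12
(111/20*e12) R2 = -481/40 - 259/20*e12
Summing the partial products and collecting blades:
Answer: -803/40 - 219/40*e12


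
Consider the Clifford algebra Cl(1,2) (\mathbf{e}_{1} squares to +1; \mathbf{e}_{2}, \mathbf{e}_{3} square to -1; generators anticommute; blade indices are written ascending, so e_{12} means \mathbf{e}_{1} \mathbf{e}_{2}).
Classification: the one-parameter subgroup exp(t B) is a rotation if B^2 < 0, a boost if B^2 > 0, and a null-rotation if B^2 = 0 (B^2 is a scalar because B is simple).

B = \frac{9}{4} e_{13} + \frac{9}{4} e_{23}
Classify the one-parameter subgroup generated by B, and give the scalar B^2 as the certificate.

B^2 term by term: the squares give (\frac{9}{4})^2*(e_{13})^2 + (\frac{9}{4})^2*(e_{23})^2 = \frac{81}{16}*(+1) + \frac{81}{16}*(-1) = 0 (each basis 2-blade squares to minus the product of its generators' squares); cross terms between blades sharing an index anticommute and cancel. So B^2 = 0.
Answer: null-rotation, certificate B^2 = 0. The scalar 0 is the complete invariant here: its sign names the subgroup type.


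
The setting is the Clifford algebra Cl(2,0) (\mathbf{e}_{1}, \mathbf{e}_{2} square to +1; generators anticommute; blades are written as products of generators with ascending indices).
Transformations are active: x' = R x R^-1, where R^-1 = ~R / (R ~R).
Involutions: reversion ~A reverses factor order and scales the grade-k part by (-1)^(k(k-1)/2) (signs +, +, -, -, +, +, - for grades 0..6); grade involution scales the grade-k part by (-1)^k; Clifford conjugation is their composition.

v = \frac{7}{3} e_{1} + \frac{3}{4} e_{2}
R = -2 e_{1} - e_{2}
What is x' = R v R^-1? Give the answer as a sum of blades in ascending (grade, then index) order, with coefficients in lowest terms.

~R = -2 e_{1} - e_{2}, and R ~R = 5, so R^-1 = ~R / (5).
R v = -\frac{65}{12} + \frac{5}{6} e_{1} e_{2}
Answer: 2 e_{1} + \frac{17}{12} e_{2}


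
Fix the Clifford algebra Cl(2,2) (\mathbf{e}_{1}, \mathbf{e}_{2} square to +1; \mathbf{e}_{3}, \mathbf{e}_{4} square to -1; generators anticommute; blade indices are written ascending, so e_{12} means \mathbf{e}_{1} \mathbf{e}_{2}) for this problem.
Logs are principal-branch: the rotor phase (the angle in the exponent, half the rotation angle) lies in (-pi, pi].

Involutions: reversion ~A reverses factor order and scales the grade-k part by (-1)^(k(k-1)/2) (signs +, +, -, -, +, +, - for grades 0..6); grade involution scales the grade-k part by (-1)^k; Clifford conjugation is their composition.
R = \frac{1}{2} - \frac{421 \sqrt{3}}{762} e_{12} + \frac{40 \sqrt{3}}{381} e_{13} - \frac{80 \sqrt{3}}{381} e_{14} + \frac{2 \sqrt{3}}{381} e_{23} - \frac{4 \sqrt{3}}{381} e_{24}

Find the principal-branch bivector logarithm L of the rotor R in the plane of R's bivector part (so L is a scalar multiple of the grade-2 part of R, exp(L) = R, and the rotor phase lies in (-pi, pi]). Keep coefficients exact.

The scalar part of R is \frac{1}{2}, which fixes the principal-branch rotor phase; the unit plane is then the bivector part divided by the sine of that phase, and L is that plane scaled by the phase.
Concretely: cos(phase) = \frac{1}{2} gives phase = ±\frac{\pi}{3}, and since phase/sin(phase) is even the sign is immaterial: L = (phase/sin(phase)) * <R>_2 = (\frac{2 \sqrt{3} \pi}{9}) * <R>_2.
Answer: - \frac{421 \pi}{1143} e_{12} + \frac{80 \pi}{1143} e_{13} - \frac{160 \pi}{1143} e_{14} + \frac{4 \pi}{1143} e_{23} - \frac{8 \pi}{1143} e_{24}


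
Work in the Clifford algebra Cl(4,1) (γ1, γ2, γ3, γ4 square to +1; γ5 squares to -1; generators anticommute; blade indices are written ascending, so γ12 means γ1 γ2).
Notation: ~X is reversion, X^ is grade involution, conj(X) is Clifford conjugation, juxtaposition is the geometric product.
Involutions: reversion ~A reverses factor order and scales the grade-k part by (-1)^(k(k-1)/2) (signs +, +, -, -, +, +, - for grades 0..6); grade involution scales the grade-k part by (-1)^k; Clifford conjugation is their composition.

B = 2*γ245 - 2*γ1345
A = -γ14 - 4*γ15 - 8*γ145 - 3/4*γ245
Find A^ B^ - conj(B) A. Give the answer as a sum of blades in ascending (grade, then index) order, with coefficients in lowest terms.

first term: -3/2 - 16*γ3 - 16*γ12 + 8*γ34 + 2*γ35 + 3/2*γ123 - 8*γ124 - 2*γ125
second term: -3/2 - 16*γ3 + 16*γ12 + 8*γ34 + 2*γ35 - 3/2*γ123 - 8*γ124 - 2*γ125
Answer: -32*γ12 + 3*γ123


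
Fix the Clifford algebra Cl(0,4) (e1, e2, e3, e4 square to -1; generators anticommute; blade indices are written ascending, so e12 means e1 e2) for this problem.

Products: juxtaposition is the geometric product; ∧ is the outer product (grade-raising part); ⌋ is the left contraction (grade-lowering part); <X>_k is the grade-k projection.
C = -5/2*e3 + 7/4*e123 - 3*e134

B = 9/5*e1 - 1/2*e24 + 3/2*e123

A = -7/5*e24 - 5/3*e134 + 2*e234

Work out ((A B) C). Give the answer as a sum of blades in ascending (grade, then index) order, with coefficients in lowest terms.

step 1: -7/10 - e3 + 3*e14 + 5/2*e24 + 3*e34 - 5/6*e123 - 63/25*e124 + 21/10*e134 - 18/5*e1234
step 2: -1231/120 + 9*e1 - 54/5*e2 - 29/4*e3 - 6/5*e4 - 1/3*e12 - 9/4*e14 - 189/25*e23 - 47/40*e24 - 441/100*e34 - 349/40*e123 + 57/4*e124 + 209/40*e134 + 23/2*e234 - 63/10*e1234
Answer: -1231/120 + 9*e1 - 54/5*e2 - 29/4*e3 - 6/5*e4 - 1/3*e12 - 9/4*e14 - 189/25*e23 - 47/40*e24 - 441/100*e34 - 349/40*e123 + 57/4*e124 + 209/40*e134 + 23/2*e234 - 63/10*e1234


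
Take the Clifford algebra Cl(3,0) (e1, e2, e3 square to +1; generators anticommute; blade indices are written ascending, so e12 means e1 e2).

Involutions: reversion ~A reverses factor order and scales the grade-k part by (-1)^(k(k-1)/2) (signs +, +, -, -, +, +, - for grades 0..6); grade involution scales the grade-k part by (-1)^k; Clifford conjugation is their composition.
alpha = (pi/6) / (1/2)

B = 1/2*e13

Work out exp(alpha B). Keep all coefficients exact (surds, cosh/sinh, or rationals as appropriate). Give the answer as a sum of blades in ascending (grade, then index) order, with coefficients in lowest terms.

B^2 = (1/2)^2*(e13)^2 = 1/4*(-1) = -1/4 (a basis 2-blade squares to minus the product of its generators' squares).
B^2 = -1/4 — since the square is negative, the closed form is circular: l = 1/2, alpha*l = pi/6, so exp(alpha B) = cos(pi/6) + (sin(pi/6)/(1/2))*B = sqrt(3)/2 + (1)*B.
Answer: sqrt(3)/2 + 1/2*e13


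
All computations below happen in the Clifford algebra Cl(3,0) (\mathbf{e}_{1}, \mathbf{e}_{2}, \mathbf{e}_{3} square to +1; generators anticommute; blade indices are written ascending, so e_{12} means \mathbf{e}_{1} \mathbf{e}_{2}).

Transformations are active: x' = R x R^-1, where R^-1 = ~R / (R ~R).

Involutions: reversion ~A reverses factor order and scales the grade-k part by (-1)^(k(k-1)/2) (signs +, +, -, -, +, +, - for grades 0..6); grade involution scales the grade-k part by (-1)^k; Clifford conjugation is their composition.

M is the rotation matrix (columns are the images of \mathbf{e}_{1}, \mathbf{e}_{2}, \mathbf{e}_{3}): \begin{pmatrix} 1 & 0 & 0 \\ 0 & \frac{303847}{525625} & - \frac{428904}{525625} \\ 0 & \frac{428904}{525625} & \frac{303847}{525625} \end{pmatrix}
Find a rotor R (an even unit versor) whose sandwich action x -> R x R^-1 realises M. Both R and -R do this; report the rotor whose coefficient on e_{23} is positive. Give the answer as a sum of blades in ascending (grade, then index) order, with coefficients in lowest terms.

Method: write R = a + b12*e_{12} + b13*e_{13} + b23*e_{23} with a^2 + b12^2 + b13^2 + b23^2 = 1 (so R^-1 = ~R). Expanding the columns R e_j ~R gives tr M = 4a^2 - 1 and, from the antisymmetric part, M21 - M12 = -4a*b12, M13 - M31 = 4a*b13, M32 - M23 = -4a*b23.
Here tr M = \frac{1133319}{525625}, so a^2 = (1 + tr M)/4 = \frac{414736}{525625} and a = ±\frac{644}{725}. Taking a = \frac{644}{725}: M21 - M12 = 0, M13 - M31 = 0, M32 - M23 = \frac{857808}{525625}, giving b12 = 0, b13 = 0, b23 = -\frac{333}{725}, i.e. R = \frac{644}{725} - \frac{333}{725} e_{23}.
Its e_{23} coefficient is negative, so report the other preimage -R.
Answer: -\frac{644}{725} + \frac{333}{725} e_{23}. Note: both R and -R realise this M (trace \frac{1133319}{525625}); the covering map identifies them, and the e_{23}-coefficient sign is the tie-breaker.


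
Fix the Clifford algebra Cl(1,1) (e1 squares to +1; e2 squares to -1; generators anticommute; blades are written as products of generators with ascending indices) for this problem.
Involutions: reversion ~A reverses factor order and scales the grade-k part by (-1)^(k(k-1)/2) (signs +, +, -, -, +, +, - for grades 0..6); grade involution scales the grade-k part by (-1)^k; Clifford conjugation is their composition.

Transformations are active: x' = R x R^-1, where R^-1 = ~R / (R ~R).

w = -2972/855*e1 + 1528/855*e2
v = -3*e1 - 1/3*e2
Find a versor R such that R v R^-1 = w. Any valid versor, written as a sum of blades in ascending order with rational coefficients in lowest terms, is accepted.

A norm check does it: q(v) = q(w) = 80/9, hence R = v + w = -5537/855*e1 + 1243/855*e2 realises the map — parallel part kept, (v - w)/2 negated, v carried to w.
Answer: -5537/855*e1 + 1243/855*e2


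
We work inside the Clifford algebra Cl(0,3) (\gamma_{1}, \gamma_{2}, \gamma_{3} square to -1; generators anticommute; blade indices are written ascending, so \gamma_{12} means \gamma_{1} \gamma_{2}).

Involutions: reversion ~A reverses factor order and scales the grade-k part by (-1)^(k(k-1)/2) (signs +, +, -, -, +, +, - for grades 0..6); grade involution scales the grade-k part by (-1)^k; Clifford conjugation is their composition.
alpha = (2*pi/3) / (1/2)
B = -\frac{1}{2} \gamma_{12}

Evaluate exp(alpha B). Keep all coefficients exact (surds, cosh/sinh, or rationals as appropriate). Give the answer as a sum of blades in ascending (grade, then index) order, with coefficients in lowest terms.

B^2 = (-\frac{1}{2})^2*(\gamma_{12})^2 = \frac{1}{4}*(-1) = -\frac{1}{4} (a basis 2-blade squares to minus the product of its generators' squares).
B^2 = -\frac{1}{4} — B^2 < 0, so the exponential closes trigonometrically: l = \frac{1}{2}, alpha*l = \frac{2 \pi}{3}, so exp(alpha B) = cos(\frac{2 \pi}{3}) + (sin(\frac{2 \pi}{3})/(\frac{1}{2}))*B = - \frac{1}{2} + (\sqrt{3})*B.
Answer: - \frac{1}{2} - \frac{\sqrt{3}}{2} \gamma_{12}


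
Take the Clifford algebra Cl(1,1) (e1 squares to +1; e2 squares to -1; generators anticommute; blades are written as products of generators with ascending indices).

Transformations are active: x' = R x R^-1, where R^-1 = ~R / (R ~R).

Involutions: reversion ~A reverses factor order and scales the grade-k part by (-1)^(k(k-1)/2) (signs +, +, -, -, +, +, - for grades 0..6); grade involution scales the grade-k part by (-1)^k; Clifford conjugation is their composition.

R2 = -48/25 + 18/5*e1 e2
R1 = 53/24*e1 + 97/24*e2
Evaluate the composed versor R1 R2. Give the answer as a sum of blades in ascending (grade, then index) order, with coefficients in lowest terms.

Distribute over the terms of R1 (each basis-blade product reordered to ascending indices, repeated generators contracted through their squares):
(53/24*e1) R2 = -106/25*e1 + 159/20*e2
(97/24*e2) R2 = 291/20*e1 - 194/25*e2
Summing the partial products and collecting blades:
Answer: 1031/100*e1 + 19/100*e2


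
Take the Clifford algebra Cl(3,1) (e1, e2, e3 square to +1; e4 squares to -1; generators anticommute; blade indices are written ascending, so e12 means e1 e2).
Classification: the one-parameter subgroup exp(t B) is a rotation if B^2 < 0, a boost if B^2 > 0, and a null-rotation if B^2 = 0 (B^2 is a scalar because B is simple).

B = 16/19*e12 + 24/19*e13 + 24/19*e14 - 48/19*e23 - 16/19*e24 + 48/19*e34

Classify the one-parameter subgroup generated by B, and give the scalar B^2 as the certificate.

B^2 term by term: the squares give (16/19)^2*(e12)^2 + (24/19)^2*(e13)^2 + (24/19)^2*(e14)^2 + (-48/19)^2*(e23)^2 + (-16/19)^2*(e24)^2 + (48/19)^2*(e34)^2 = 256/361*(-1) + 576/361*(-1) + 576/361*(+1) + 2304/361*(-1) + 256/361*(+1) + 2304/361*(+1) = 0 (each basis 2-blade squares to minus the product of its generators' squares); cross terms between blades sharing an index anticommute and cancel; the commuting (index-disjoint) pairs give grade-4 terms 2*c*c'*(blade product), which cancel blade by blade — e1234: 1536/361 + 768/361 - 2304/361 = 0 — confirming B is simple. So B^2 = 0.
Answer: null-rotation, certificate B^2 = 0. No conjugation can change B^2 = 0; the sign gives the class.


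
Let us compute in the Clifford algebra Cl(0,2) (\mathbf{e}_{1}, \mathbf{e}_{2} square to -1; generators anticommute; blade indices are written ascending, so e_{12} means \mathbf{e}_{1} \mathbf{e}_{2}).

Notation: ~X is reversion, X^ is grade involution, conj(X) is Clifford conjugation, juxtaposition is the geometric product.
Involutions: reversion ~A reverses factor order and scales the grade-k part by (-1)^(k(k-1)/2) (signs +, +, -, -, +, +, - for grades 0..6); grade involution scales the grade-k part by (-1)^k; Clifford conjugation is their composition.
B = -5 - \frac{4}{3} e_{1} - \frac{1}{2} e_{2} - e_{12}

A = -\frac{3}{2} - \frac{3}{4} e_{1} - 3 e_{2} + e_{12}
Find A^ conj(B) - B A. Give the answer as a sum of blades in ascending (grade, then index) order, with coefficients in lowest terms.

first term: 4 - \frac{13}{4} e_{1} - \frac{91}{6} e_{2} - \frac{81}{8} e_{12}
second term: 6 + \frac{9}{4} e_{1} + \frac{107}{6} e_{2} + \frac{1}{8} e_{12}
Answer: -2 - \frac{11}{2} e_{1} - 33 e_{2} - \frac{41}{4} e_{12}


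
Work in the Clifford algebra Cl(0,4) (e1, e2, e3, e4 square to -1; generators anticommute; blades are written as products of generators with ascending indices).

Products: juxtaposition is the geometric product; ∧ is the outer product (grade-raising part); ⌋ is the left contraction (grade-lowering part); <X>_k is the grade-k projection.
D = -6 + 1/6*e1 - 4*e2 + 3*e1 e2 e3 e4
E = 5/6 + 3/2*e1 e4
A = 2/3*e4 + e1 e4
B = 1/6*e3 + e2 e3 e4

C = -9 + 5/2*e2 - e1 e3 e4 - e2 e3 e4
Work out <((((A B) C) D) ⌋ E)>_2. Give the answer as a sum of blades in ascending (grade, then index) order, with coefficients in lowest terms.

step 1: -2/3*e2 e3 - 1/9*e3 e4 - e1 e2 e3 - 1/6*e1 e3 e4
step 2: 1/6 - 1/9*e1 - 1/9*e2 - 5/3*e3 - 2/3*e4 - 1/6*e1 e2 - 5/2*e1 e3 - e1 e4 + 6*e2 e3 + e2 e4 + e3 e4 + 9*e1 e2 e3 - 2/3*e1 e2 e4 + 3/2*e1 e3 e4 - 5/18*e2 e3 e4 - 5/12*e1 e2 e3 e4
step 3: -289/108 + 31/36*e1 + 161/36*e2 - 149/12*e3 + 161/6*e4 - 83/54*e1 e2 - 319/18*e1 e3 - 83/9*e1 e4 - 247/6*e2 e3 - 289/18*e2 e4 - 247/36*e3 e4 - 65*e1 e2 e3 + 31/6*e1 e2 e4 - 65/6*e1 e3 e4 - 149/72*e2 e3 e4 - 319/108*e1 e2 e3 e4
step 4: 7519/648 + 161/4*e1 - 31/24*e4 - 289/72*e1 e4
step 5: -289/72*e1 e4
Answer: -289/72*e1 e4


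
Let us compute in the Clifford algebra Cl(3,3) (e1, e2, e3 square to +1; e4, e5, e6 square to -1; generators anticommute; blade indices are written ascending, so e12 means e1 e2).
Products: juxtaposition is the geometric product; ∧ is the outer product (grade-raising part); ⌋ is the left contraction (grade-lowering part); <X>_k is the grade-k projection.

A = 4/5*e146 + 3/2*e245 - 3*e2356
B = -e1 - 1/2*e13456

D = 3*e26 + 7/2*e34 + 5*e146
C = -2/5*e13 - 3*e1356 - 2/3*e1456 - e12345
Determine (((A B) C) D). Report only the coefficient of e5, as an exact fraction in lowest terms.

step 1: -2/5*e35 - 4/5*e46 - 3/2*e124 - 3/4*e1236 + 3/2*e1245 + 3*e12356
step 2: 9*e2 - 3/2*e3 + 28/75*e15 + 6/5*e16 + 9/4*e25 - 7/10*e26 - 3/2*e35 + 3*e46 - 2/5*e124 + 7/5*e234 - 11/5*e256 + 3/4*e456 + 12/5*e1345 + 44/75*e1346 + 11/10*e2345 - 9/2*e2346 - 4/5*e12356 - 9/2*e23456
step 3: -21/10 - 15*e1 + 49/10*e2 + 44/15*e3 - 45/4*e4 + 33/5*e5 + 27*e6 + 18/5*e12 + 93/20*e15 + 154/75*e16 - 9*e24 + 77/20*e25 - 55/4*e26 - 27/2*e34 + 21/2*e36 - 21/4*e45 - 27/4*e56 + 211/10*e123 - 7/2*e124 - 12/5*e135 + 6/5*e146 + 63/2*e234 + 9/2*e236 + 9/4*e245 - 63/4*e256 + 27/2*e345 + 21/5*e346 - 75/8*e356 + 28/15*e456 + 44/25*e1234 + 45/2*e1235 + 7*e1236 - 11*e1245 - 45*e1246 - 28/25*e1256 + 98/75*e1345 + 117/10*e1346 + 95/8*e2345 - 49/20*e2346 - 9/2*e2356 - 33/10*e3456 + 11/2*e12356 - 281/20*e12456 + 15/2*e13456 - 77/10*e23456 - 36/5*e123456
Answer: 33/5


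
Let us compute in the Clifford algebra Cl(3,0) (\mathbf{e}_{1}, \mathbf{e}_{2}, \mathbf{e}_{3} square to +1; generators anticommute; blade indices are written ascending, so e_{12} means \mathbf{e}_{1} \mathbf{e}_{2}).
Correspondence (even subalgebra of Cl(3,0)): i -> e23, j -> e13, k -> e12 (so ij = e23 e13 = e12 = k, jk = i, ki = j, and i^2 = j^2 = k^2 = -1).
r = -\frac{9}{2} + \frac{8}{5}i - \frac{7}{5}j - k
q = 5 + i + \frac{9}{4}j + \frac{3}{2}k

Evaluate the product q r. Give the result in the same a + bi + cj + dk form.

In blades: q = 5 + \frac{3}{2} e_{12} + \frac{9}{4} e_{13} + e_{23}, r = -\frac{9}{2} - e_{12} - \frac{7}{5} e_{13} + \frac{8}{5} e_{23}.
Distribute q over r term by term (generator squares from the signature, products reordered to ascending indices): (5)*r = -\frac{45}{2} - 5 e_{12} - 7 e_{13} + 8 e_{23}; (\frac{3}{2} e_{12})*r = \frac{3}{2} - \frac{27}{4} e_{12} + \frac{12}{5} e_{13} + \frac{21}{10} e_{23}; (\frac{9}{4} e_{13})*r = \frac{63}{20} - \frac{18}{5} e_{12} - \frac{81}{8} e_{13} - \frac{9}{4} e_{23}; (e_{23})*r = -\frac{8}{5} - \frac{7}{5} e_{12} + e_{13} - \frac{9}{2} e_{23}.
Sum: -\frac{389}{20} - \frac{67}{4} e_{12} - \frac{549}{40} e_{13} + \frac{67}{20} e_{23}; translating back through the correspondence:
Answer: -\frac{389}{20} + \frac{67}{20}i - \frac{549}{40}j - \frac{67}{4}k


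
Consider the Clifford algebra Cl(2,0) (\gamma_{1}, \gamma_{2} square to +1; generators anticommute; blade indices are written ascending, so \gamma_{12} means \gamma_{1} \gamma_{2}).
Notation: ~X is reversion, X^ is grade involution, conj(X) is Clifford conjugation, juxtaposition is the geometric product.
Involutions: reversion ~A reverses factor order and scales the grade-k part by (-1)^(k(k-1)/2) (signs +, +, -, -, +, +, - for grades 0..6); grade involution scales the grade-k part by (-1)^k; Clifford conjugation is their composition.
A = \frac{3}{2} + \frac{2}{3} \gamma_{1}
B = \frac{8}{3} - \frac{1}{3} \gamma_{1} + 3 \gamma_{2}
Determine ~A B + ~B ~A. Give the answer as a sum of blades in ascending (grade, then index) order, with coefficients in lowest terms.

first term: \frac{34}{9} + \frac{23}{18} \gamma_{1} + \frac{9}{2} \gamma_{2} + 2 \gamma_{12}
second term: \frac{34}{9} + \frac{23}{18} \gamma_{1} + \frac{9}{2} \gamma_{2} - 2 \gamma_{12}
Answer: \frac{68}{9} + \frac{23}{9} \gamma_{1} + 9 \gamma_{2}


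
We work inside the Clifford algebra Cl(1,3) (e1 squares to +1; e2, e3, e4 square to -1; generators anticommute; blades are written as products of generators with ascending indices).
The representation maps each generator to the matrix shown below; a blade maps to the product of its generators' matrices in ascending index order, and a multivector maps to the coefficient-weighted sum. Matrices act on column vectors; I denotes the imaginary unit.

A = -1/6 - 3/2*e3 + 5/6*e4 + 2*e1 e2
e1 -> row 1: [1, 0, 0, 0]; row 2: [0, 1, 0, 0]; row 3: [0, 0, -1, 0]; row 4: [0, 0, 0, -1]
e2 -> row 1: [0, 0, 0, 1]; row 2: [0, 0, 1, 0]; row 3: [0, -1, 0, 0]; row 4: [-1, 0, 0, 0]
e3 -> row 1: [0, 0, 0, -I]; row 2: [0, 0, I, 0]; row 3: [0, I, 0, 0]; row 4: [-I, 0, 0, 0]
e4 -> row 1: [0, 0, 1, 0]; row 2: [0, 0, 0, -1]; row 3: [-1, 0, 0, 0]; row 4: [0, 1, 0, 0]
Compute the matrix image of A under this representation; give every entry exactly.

Bivector images (products of the table entries): rho(e1 e2) = rho(e1)rho(e2) = row 1: [0, 0, 0, 1]; row 2: [0, 0, 1, 0]; row 3: [0, 1, 0, 0]; row 4: [1, 0, 0, 0].
M = (-1/6)*1 + (-3/2)*rho(e3) + (5/6)*rho(e4) + (2)*rho(e1 e2), summed entrywise (1 is the identity matrix):
Answer: row 1: [-1/6, 0, 5/6, 2 + 3*I/2]; row 2: [0, -1/6, 2 - 3*I/2, -5/6]; row 3: [-5/6, 2 - 3*I/2, -1/6, 0]; row 4: [2 + 3*I/2, 5/6, 0, -1/6]


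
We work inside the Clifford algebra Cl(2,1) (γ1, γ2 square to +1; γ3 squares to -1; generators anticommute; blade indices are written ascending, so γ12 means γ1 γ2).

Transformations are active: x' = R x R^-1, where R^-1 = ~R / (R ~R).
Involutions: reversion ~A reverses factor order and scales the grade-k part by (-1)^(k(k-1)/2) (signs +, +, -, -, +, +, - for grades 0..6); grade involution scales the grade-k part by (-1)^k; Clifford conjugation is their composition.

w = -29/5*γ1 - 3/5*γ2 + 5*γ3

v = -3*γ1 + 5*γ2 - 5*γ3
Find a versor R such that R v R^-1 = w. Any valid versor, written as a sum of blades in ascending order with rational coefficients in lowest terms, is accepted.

Construction: equal norms (both 9) license R = v + w = -44/5*γ1 + 22/5*γ2 — nothing changes along that direction, while (v - w)/2 changes sign, so v maps onto w.
Answer: -44/5*γ1 + 22/5*γ2


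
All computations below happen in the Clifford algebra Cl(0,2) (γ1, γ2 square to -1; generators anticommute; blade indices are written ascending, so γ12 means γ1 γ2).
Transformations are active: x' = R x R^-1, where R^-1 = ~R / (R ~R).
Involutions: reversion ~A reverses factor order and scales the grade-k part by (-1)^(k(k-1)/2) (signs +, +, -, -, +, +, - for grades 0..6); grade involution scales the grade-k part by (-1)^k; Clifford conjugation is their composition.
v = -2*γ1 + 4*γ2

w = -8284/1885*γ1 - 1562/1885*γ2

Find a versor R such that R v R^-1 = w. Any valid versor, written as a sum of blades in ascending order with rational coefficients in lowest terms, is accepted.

A norm check does it: q(v) = q(w) = -20, hence R = v + w = -12054/1885*γ1 + 5978/1885*γ2 realises the map — parallel part kept, (v - w)/2 negated, v carried to w.
Answer: -12054/1885*γ1 + 5978/1885*γ2


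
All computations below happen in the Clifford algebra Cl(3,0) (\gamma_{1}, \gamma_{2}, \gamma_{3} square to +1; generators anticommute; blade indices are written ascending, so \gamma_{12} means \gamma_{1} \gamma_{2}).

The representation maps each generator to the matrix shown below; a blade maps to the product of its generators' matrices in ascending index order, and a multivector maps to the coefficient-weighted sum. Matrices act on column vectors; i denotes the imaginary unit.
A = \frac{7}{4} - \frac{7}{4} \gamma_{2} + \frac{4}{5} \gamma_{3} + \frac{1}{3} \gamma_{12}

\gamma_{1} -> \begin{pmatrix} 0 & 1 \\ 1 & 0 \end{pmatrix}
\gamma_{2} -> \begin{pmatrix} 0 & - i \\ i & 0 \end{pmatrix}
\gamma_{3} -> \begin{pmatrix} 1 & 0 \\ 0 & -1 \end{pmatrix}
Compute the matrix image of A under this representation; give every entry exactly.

Bivector images (products of the table entries): rho(\gamma_{12}) = rho(\gamma_{1})rho(\gamma_{2}) = \begin{pmatrix} i & 0 \\ 0 & - i \end{pmatrix}.
M = (\frac{7}{4})*1 + (-\frac{7}{4})*rho(\gamma_{2}) + (\frac{4}{5})*rho(\gamma_{3}) + (\frac{1}{3})*rho(\gamma_{12}), summed entrywise (1 is the identity matrix):
Answer: \begin{pmatrix} \frac{51}{20} + \frac{i}{3} & \frac{7 i}{4} \\ - \frac{7 i}{4} & \frac{19}{20} - \frac{i}{3} \end{pmatrix}


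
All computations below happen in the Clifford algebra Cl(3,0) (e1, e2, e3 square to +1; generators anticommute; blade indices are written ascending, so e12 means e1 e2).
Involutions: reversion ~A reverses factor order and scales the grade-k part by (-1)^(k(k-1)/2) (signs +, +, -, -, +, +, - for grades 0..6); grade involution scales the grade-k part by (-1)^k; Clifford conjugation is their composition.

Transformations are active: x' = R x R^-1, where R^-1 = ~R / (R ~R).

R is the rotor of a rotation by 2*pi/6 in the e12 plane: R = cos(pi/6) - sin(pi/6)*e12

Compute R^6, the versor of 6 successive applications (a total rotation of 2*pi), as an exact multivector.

The rotor phase is half the rotation angle and phases add under composition, so 6 steps in the e12 plane accumulate phase 6*(pi/6) = pi: R^6 = cos(pi) - sin(pi)*e12.
cos(pi) = -1 and sin(pi) = 0, so R^6 = -1. The total rotation 2*pi is 1 full turn, so every vector returns to itself, yet the rotor is -1, on the OTHER sheet of the double cover (an odd number of 2*pi turns).
Answer: -1


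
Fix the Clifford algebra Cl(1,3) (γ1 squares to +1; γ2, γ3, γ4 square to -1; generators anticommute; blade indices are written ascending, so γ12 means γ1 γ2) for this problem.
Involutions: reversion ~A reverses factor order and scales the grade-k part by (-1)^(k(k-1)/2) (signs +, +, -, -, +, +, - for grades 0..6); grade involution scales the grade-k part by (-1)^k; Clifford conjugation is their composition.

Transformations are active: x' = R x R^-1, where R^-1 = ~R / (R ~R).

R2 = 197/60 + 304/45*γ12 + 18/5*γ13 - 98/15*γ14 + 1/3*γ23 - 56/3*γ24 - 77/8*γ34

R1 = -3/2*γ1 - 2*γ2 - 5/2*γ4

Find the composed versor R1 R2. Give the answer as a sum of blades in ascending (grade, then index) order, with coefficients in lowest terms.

Distribute over the terms of R1 (each basis-blade product reordered to ascending indices, repeated generators contracted through their squares):
(-3/2*γ1) R2 = -197/40*γ1 - 152/15*γ2 - 27/5*γ3 + 49/5*γ4 - 1/2*γ123 + 28*γ124 + 231/16*γ134
(-2*γ2) R2 = -608/45*γ1 - 197/30*γ2 + 2/3*γ3 - 112/3*γ4 + 36/5*γ123 - 196/15*γ124 + 77/4*γ234
(-5/2*γ4) R2 = 49/3*γ1 + 140/3*γ2 + 385/16*γ3 - 197/24*γ4 - 152/9*γ124 - 9*γ134 - 5/6*γ234
Summing the partial products and collecting blades:
Answer: -757/360*γ1 + 899/30*γ2 + 4639/240*γ3 - 4289/120*γ4 + 67/10*γ123 - 88/45*γ124 + 87/16*γ134 + 221/12*γ234


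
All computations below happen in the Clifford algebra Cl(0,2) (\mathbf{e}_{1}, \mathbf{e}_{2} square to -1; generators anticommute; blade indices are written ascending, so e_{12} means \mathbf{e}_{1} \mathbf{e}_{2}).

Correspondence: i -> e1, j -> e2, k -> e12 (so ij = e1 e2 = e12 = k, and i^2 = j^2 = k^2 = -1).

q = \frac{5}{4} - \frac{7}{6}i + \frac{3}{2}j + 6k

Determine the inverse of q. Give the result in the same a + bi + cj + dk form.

In blades: q = \frac{5}{4} - \frac{7}{6} e_{1} + \frac{3}{2} e_{2} + 6 e_{12}.
With qbar = \frac{5}{4} + \frac{7}{6} e_{1} - \frac{3}{2} e_{2} - 6 e_{12} (scalar fixed, mapped units negated), q qbar = \frac{5929}{144} (the sum of squared coefficients), so q^-1 = qbar / (\frac{5929}{144}) = \frac{180}{5929} + \frac{24}{847} e_{1} - \frac{216}{5929} e_{2} - \frac{864}{5929} e_{12}; translating back:
Answer: \frac{180}{5929} + \frac{24}{847}i - \frac{216}{5929}j - \frac{864}{5929}k


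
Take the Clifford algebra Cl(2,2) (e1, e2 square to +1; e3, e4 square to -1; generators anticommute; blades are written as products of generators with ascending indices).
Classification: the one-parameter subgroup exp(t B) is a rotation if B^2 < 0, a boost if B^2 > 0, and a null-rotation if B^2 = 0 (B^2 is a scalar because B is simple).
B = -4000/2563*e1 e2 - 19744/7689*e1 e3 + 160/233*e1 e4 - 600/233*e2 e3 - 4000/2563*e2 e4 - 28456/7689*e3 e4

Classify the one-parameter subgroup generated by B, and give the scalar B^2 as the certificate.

B^2 term by term: the squares give (-4000/2563)^2*(e1 e2)^2 + (-19744/7689)^2*(e1 e3)^2 + (160/233)^2*(e1 e4)^2 + (-600/233)^2*(e2 e3)^2 + (-4000/2563)^2*(e2 e4)^2 + (-28456/7689)^2*(e3 e4)^2 = 16000000/6568969*(-1) + 389825536/59120721*(+1) + 25600/54289*(+1) + 360000/54289*(+1) + 16000000/6568969*(+1) + 809743936/59120721*(-1) = 0 (each basis 2-blade squares to minus the product of its generators' squares); cross terms between blades sharing an index anticommute and cancel; the commuting (index-disjoint) pairs give grade-4 terms 2*c*c'*(blade product), which cancel blade by blade — e1 e2 e3 e4: 227648000/19706907 - 157952000/19706907 - 192000/54289 = 0 — confirming B is simple. So B^2 = 0.
Answer: null-rotation, certificate B^2 = 0. The invariant at work: B^2 = 0 is unchanged by conjugation, hence its sign classifies the subgroup whatever basis B is written in.


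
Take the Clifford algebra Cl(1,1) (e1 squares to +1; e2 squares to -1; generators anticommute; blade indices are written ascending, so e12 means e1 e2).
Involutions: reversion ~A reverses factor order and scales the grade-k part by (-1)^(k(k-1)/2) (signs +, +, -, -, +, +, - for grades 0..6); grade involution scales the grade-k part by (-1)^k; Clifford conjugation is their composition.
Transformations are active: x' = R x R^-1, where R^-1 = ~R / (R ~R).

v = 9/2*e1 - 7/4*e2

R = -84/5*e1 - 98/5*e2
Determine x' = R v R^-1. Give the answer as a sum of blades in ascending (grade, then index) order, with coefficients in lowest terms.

~R = -84/5*e1 - 98/5*e2, and R ~R = -2548/25, so R^-1 = ~R / (-2548/25).
R v = -1099/10 + 588/5*e12
Answer: -1059/26*e1 - 2107/52*e2
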